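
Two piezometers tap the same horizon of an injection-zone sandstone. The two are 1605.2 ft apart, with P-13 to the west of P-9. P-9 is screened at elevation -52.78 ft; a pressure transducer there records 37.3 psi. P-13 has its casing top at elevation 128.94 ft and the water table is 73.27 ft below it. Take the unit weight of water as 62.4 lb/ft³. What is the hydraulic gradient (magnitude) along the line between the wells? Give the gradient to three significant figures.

Pressure head at P-9: ψ = 144·P/γ = 144 × 37.3 / 62.4 = 86.08 ft.
Total head at P-9: h = z + ψ = -52.78 + 86.08 = 33.30 ft.
Total head at P-13: h = 128.94 − 73.27 = 55.67 ft.
Head difference: h(P-9) − h(P-13) = 33.30 − 55.67 = -22.37 ft.
Hydraulic gradient: i = |Δh| / L = 22.37 / 1605.2 = 0.0139.

i ≈ 0.0139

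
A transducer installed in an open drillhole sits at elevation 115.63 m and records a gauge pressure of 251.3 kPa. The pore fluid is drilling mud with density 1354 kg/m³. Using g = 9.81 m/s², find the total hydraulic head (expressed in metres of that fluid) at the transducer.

ψ = P/(ρg) = 251.3×1000 / (1354 × 9.81) = 18.92 m.
h = z + ψ = 115.63 + 18.92 = 134.55 m.

h ≈ 134.55 m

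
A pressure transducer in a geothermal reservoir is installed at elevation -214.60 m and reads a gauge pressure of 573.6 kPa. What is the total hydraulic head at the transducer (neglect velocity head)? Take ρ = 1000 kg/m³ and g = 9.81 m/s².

ψ = P/(ρg) = 573.6×1000 / (1000 × 9.81) = 58.47 m.
h = z + ψ = -214.60 + 58.47 = -156.13 m.

h ≈ -156.13 m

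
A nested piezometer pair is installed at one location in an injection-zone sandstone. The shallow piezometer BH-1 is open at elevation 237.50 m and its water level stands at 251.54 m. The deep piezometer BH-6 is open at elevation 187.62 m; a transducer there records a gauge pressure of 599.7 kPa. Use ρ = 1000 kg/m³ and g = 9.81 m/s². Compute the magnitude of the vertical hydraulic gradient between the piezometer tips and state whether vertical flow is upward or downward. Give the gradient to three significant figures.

|i_v| ≈ 0.0559; vertical flow is downward

Total head at BH-1: h = 251.54 m (water level in the standpipe).
Pressure head at BH-6: ψ = P/(ρg) = 599.7×1000 / (1000 × 9.81) = 61.13 m.
Total head at BH-6: h = z + ψ = 187.62 + 61.13 = 248.75 m.
Δh = h(BH-1) − h(BH-6) = 251.54 − 248.75 = 2.79 m.
Vertical separation Δz = 237.50 − 187.62 = 49.88 m.
|i_v| = |Δh| / Δz = 2.79 / 49.88 = 0.0559.
Head is higher in the shallow piezometer, so vertical flow is downward (recharge condition).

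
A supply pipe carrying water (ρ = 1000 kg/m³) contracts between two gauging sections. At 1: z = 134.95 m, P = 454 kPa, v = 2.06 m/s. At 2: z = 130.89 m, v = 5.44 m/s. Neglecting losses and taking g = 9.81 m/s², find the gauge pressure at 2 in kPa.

Pressure head at 1: ψ₁ = P₁/(ρg) = 454×1000 / (1000 × 9.81) = 46.28 m.
Velocity heads: v₁²/2g = 2.06²/19.62 = 0.216 m; v₂²/2g = 5.44²/19.62 = 1.508 m.
Total head H = z₁ + ψ₁ + v₁²/2g = 134.95 + 46.28 + 0.216 = 181.45 m.
ψ₂ = H − z₂ − v₂²/2g = 181.45 − 130.89 − 1.508 = 49.05 m.
P₂ = ρgψ₂ = 1000 × 9.81 × 49.05 ≈ 481 kPa.

P₂ ≈ 481 kPa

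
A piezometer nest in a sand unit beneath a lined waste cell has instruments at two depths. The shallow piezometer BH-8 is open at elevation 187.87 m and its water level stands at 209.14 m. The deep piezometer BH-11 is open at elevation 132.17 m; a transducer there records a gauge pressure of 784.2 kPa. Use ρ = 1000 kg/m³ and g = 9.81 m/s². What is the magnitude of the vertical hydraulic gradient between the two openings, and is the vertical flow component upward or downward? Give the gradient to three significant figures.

Total head at BH-8: h = 209.14 m (water level in the standpipe).
Pressure head at BH-11: ψ = P/(ρg) = 784.2×1000 / (1000 × 9.81) = 79.94 m.
Total head at BH-11: h = z + ψ = 132.17 + 79.94 = 212.11 m.
Δh = h(BH-8) − h(BH-11) = 209.14 − 212.11 = -2.97 m.
Vertical separation Δz = 187.87 − 132.17 = 55.70 m.
|i_v| = |Δh| / Δz = 2.97 / 55.70 = 0.0533.
Head is higher in the deep piezometer, so vertical flow is upward (discharge condition).

|i_v| ≈ 0.0533; vertical flow is upward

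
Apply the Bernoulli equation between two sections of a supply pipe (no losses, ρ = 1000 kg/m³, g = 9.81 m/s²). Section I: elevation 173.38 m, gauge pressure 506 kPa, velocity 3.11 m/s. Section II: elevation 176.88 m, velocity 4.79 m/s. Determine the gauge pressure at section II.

P₂ ≈ 465 kPa

Pressure head at I: ψ₁ = P₁/(ρg) = 506×1000 / (1000 × 9.81) = 51.58 m.
Velocity heads: v₁²/2g = 3.11²/19.62 = 0.493 m; v₂²/2g = 4.79²/19.62 = 1.169 m.
Total head H = z₁ + ψ₁ + v₁²/2g = 173.38 + 51.58 + 0.493 = 225.45 m.
ψ₂ = H − z₂ − v₂²/2g = 225.45 − 176.88 − 1.169 = 47.40 m.
P₂ = ρgψ₂ = 1000 × 9.81 × 47.40 ≈ 465 kPa.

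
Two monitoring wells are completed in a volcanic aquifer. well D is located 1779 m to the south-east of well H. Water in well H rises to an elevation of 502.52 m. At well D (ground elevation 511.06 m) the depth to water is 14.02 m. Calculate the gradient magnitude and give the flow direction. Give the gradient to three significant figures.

i ≈ 0.00308; groundwater flows toward the south-east

Total head at well H: h = 502.52 m (water level in the piezometer is the total head).
Total head at well D: h = 511.06 − 14.02 = 497.04 m.
Head difference: h(well H) − h(well D) = 502.52 − 497.04 = 5.48 m.
Hydraulic gradient: i = |Δh| / L = 5.48 / 1779 = 0.00308.
Flow is from higher to lower head: from well H toward well D, i.e. toward the south-east.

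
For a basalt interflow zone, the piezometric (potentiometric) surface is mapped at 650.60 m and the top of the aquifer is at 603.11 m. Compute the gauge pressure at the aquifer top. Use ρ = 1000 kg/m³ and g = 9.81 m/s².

Pressure head at the aquifer top: ψ = h − z = 650.60 − 603.11 = 47.49 m.
P = ρgψ = 1000 × 9.81 × 47.49 = 465877 Pa ≈ 466 kPa.

P ≈ 466 kPa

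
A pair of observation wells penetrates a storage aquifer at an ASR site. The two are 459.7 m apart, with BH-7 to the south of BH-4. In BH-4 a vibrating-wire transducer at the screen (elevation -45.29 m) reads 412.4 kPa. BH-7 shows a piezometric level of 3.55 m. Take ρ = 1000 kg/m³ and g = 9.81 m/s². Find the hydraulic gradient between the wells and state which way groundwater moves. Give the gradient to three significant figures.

i ≈ 0.0148; groundwater flows toward the north

Pressure head at BH-4: ψ = P/(ρg) = 412.4×1000 / (1000 × 9.81) = 42.04 m.
Total head at BH-4: h = z + ψ = -45.29 + 42.04 = -3.25 m.
Total head at BH-7: h = 3.55 m (water level in the piezometer is the total head).
Head difference: h(BH-4) − h(BH-7) = -3.25 − 3.55 = -6.80 m.
Hydraulic gradient: i = |Δh| / L = 6.80 / 459.7 = 0.0148.
Flow is from higher to lower head: from BH-7 toward BH-4, i.e. toward the north.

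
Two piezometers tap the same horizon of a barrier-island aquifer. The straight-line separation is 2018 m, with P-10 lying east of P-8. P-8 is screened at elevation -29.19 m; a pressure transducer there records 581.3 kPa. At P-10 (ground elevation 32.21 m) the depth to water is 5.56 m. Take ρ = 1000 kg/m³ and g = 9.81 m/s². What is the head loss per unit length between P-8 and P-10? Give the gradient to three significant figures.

i ≈ 0.00169 m/m

Pressure head at P-8: ψ = P/(ρg) = 581.3×1000 / (1000 × 9.81) = 59.26 m.
Total head at P-8: h = z + ψ = -29.19 + 59.26 = 30.07 m.
Total head at P-10: h = 32.21 − 5.56 = 26.65 m.
Head difference: h(P-8) − h(P-10) = 30.07 − 26.65 = 3.42 m.
Hydraulic gradient: i = |Δh| / L = 3.42 / 2018 = 0.00169.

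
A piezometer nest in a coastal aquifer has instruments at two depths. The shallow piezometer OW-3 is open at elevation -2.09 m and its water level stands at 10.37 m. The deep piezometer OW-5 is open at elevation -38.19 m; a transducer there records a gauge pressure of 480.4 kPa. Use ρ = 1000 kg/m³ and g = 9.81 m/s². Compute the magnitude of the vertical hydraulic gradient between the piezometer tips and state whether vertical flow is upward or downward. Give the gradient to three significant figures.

|i_v| ≈ 0.0114; vertical flow is upward

Total head at OW-3: h = 10.37 m (water level in the standpipe).
Pressure head at OW-5: ψ = P/(ρg) = 480.4×1000 / (1000 × 9.81) = 48.97 m.
Total head at OW-5: h = z + ψ = -38.19 + 48.97 = 10.78 m.
Δh = h(OW-3) − h(OW-5) = 10.37 − 10.78 = -0.41 m.
Vertical separation Δz = -2.09 − (-38.19) = 36.10 m.
|i_v| = |Δh| / Δz = 0.41 / 36.10 = 0.0114.
Head is higher in the deep piezometer, so vertical flow is upward (discharge condition).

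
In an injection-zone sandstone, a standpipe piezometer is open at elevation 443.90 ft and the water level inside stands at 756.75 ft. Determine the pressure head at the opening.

ψ ≈ 312.85 ft

Total head h = 756.75 ft (the water-surface elevation in the piezometer).
Pressure head ψ = h − z = 756.75 − 443.90 = 312.85 ft.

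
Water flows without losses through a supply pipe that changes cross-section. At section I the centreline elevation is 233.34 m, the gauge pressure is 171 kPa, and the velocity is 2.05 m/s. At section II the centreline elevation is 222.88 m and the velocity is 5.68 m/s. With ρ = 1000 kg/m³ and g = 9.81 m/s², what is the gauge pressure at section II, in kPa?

P₂ ≈ 260 kPa

Pressure head at I: ψ₁ = P₁/(ρg) = 171×1000 / (1000 × 9.81) = 17.43 m.
Velocity heads: v₁²/2g = 2.05²/19.62 = 0.214 m; v₂²/2g = 5.68²/19.62 = 1.644 m.
Total head H = z₁ + ψ₁ + v₁²/2g = 233.34 + 17.43 + 0.214 = 250.98 m.
ψ₂ = H − z₂ − v₂²/2g = 250.98 − 222.88 − 1.644 = 26.46 m.
P₂ = ρgψ₂ = 1000 × 9.81 × 26.46 ≈ 260 kPa.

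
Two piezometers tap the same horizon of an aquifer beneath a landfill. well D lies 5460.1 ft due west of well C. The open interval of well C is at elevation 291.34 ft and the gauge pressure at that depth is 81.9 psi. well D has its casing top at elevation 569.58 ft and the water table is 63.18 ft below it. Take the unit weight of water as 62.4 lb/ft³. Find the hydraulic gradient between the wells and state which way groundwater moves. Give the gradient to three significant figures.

Pressure head at well C: ψ = 144·P/γ = 144 × 81.9 / 62.4 = 189.00 ft.
Total head at well C: h = z + ψ = 291.34 + 189.00 = 480.34 ft.
Total head at well D: h = 569.58 − 63.18 = 506.40 ft.
Head difference: h(well C) − h(well D) = 480.34 − 506.40 = -26.06 ft.
Hydraulic gradient: i = |Δh| / L = 26.06 / 5460.1 = 0.00477.
Flow is from higher to lower head: from well D toward well C, i.e. toward the east.

i ≈ 0.00477; groundwater flows toward the east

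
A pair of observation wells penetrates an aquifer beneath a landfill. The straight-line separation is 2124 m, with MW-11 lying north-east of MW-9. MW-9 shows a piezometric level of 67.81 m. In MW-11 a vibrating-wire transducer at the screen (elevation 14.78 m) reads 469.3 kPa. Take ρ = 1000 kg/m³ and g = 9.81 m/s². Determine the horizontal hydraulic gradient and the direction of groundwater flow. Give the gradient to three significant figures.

i ≈ 0.00244; groundwater flows toward the north-east

Total head at MW-9: h = 67.81 m (water level in the piezometer is the total head).
Pressure head at MW-11: ψ = P/(ρg) = 469.3×1000 / (1000 × 9.81) = 47.84 m.
Total head at MW-11: h = z + ψ = 14.78 + 47.84 = 62.62 m.
Head difference: h(MW-9) − h(MW-11) = 67.81 − 62.62 = 5.19 m.
Hydraulic gradient: i = |Δh| / L = 5.19 / 2124 = 0.00244.
Flow is from higher to lower head: from MW-9 toward MW-11, i.e. toward the north-east.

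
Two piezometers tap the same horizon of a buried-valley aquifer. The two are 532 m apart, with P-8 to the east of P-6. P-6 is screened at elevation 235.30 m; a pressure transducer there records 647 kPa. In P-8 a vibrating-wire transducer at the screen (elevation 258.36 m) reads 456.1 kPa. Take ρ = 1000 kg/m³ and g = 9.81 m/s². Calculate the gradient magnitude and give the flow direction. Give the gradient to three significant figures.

Pressure head at P-6: ψ = P/(ρg) = 647×1000 / (1000 × 9.81) = 65.95 m.
Total head at P-6: h = z + ψ = 235.30 + 65.95 = 301.25 m.
Pressure head at P-8: ψ = P/(ρg) = 456.1×1000 / (1000 × 9.81) = 46.49 m.
Total head at P-8: h = z + ψ = 258.36 + 46.49 = 304.85 m.
Head difference: h(P-6) − h(P-8) = 301.25 − 304.85 = -3.60 m.
Hydraulic gradient: i = |Δh| / L = 3.60 / 532 = 0.00677.
Flow is from higher to lower head: from P-8 toward P-6, i.e. toward the west.

i ≈ 0.00677; groundwater flows toward the west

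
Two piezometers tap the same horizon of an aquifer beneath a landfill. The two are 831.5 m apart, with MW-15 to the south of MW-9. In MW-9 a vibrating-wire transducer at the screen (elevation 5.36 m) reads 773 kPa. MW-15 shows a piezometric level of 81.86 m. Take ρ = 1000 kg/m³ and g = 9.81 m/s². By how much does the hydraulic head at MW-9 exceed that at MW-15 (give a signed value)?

Pressure head at MW-9: ψ = P/(ρg) = 773×1000 / (1000 × 9.81) = 78.80 m.
Total head at MW-9: h = z + ψ = 5.36 + 78.80 = 84.16 m.
Total head at MW-15: h = 81.86 m (water level in the piezometer is the total head).
Head difference: h(MW-9) − h(MW-15) = 84.16 − 81.86 = 2.30 m.

Δh ≈ 2.30 m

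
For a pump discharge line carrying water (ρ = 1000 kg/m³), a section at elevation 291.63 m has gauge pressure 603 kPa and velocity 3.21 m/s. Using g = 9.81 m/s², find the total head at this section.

Pressure head ψ = P/(ρg) = 603×1000 / (1000 × 9.81) = 61.47 m.
Velocity head = v²/(2g) = 3.21² / (2 × 9.81) = 0.525 m.
h = z + ψ + v²/(2g) = 291.63 + 61.47 + 0.525 = 353.62 m.

h ≈ 353.62 m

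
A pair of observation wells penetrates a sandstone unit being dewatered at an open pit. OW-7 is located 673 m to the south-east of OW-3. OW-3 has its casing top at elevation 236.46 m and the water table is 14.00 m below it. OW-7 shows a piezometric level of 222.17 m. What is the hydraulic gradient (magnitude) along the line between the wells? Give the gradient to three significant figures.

Total head at OW-3: h = 236.46 − 14.00 = 222.46 m.
Total head at OW-7: h = 222.17 m (water level in the piezometer is the total head).
Head difference: h(OW-3) − h(OW-7) = 222.46 − 222.17 = 0.29 m.
Hydraulic gradient: i = |Δh| / L = 0.29 / 673 = 0.000431.

i ≈ 0.000431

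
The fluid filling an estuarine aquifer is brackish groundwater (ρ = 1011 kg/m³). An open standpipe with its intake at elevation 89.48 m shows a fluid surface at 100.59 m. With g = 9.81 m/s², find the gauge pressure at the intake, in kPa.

P ≈ 110 kPa

Pressure head ψ = h − z = 100.59 − 89.48 = 11.11 m.
P = ρgψ = 1011 × 9.81 × 11.11 = 110188 Pa ≈ 110 kPa.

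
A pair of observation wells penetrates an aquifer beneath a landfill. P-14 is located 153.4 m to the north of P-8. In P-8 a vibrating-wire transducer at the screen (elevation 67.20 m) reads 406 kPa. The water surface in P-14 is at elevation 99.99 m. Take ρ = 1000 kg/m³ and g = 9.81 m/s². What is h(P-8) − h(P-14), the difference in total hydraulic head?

Pressure head at P-8: ψ = P/(ρg) = 406×1000 / (1000 × 9.81) = 41.39 m.
Total head at P-8: h = z + ψ = 67.20 + 41.39 = 108.59 m.
Total head at P-14: h = 99.99 m (water level in the piezometer is the total head).
Head difference: h(P-8) − h(P-14) = 108.59 − 99.99 = 8.60 m.

Δh ≈ 8.60 m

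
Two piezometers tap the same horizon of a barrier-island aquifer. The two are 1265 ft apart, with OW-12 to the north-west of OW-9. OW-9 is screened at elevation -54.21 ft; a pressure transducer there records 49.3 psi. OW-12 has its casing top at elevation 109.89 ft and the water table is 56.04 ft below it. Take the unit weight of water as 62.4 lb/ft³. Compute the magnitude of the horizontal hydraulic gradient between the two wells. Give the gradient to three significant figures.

Pressure head at OW-9: ψ = 144·P/γ = 144 × 49.3 / 62.4 = 113.77 ft.
Total head at OW-9: h = z + ψ = -54.21 + 113.77 = 59.56 ft.
Total head at OW-12: h = 109.89 − 56.04 = 53.85 ft.
Head difference: h(OW-9) − h(OW-12) = 59.56 − 53.85 = 5.71 ft.
Hydraulic gradient: i = |Δh| / L = 5.71 / 1265 = 0.00451.

i ≈ 0.00451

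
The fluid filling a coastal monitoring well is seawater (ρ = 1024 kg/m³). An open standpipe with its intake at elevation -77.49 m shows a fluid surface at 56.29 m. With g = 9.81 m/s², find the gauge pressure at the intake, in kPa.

Pressure head ψ = h − z = 56.29 − (-77.49) = 133.78 m.
P = ρgψ = 1024 × 9.81 × 133.78 = 1343879 Pa ≈ 1340 kPa.

P ≈ 1340 kPa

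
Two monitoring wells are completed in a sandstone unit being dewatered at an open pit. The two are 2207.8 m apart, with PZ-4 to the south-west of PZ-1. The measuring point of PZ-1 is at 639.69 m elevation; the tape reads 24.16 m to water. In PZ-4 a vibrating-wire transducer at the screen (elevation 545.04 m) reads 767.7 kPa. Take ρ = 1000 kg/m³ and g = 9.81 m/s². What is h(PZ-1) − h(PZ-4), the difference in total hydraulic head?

Δh ≈ -7.77 m

Total head at PZ-1: h = 639.69 − 24.16 = 615.53 m.
Pressure head at PZ-4: ψ = P/(ρg) = 767.7×1000 / (1000 × 9.81) = 78.26 m.
Total head at PZ-4: h = z + ψ = 545.04 + 78.26 = 623.30 m.
Head difference: h(PZ-1) − h(PZ-4) = 615.53 − 623.30 = -7.77 m.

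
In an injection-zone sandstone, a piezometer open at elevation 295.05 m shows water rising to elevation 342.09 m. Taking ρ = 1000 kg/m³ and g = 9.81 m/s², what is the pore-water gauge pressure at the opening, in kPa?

Pressure head ψ = h − z = 342.09 − 295.05 = 47.04 m.
P = ρgψ = 1000 × 9.81 × 47.04 = 461462 Pa ≈ 461 kPa.

P ≈ 461 kPa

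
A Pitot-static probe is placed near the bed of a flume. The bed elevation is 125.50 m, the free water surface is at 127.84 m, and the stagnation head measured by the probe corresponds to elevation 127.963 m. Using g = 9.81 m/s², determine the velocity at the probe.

v ≈ 1.55 m/s

Near the bed, under hydrostatic conditions, the piezometric head (z + ψ) equals the free-surface elevation, 127.84 m.
Velocity head = total − piezometric = 127.963 − 127.84 = 0.123 m.
v = √(2g·h_v) = √(2 × 9.81 × 0.123) = 1.55 m/s.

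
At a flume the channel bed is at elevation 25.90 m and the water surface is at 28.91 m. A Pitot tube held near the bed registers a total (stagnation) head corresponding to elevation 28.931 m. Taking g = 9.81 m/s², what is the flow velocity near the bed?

v ≈ 0.642 m/s

Near the bed, under hydrostatic conditions, the piezometric head (z + ψ) equals the free-surface elevation, 28.91 m.
Velocity head = total − piezometric = 28.931 − 28.91 = 0.021 m.
v = √(2g·h_v) = √(2 × 9.81 × 0.021) = 0.642 m/s.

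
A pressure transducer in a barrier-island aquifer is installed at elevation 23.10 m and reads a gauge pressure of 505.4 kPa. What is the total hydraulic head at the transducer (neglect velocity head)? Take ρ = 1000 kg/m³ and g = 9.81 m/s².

ψ = P/(ρg) = 505.4×1000 / (1000 × 9.81) = 51.52 m.
h = z + ψ = 23.10 + 51.52 = 74.62 m.

h ≈ 74.62 m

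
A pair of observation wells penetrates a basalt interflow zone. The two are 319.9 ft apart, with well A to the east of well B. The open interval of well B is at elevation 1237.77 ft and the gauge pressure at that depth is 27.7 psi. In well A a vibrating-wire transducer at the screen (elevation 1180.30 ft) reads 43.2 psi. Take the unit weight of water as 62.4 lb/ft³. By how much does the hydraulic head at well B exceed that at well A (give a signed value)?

Δh ≈ 21.70 ft

Pressure head at well B: ψ = 144·P/γ = 144 × 27.7 / 62.4 = 63.92 ft.
Total head at well B: h = z + ψ = 1237.77 + 63.92 = 1301.69 ft.
Pressure head at well A: ψ = 144·P/γ = 144 × 43.2 / 62.4 = 99.69 ft.
Total head at well A: h = z + ψ = 1180.30 + 99.69 = 1279.99 ft.
Head difference: h(well B) − h(well A) = 1301.69 − 1279.99 = 21.70 ft.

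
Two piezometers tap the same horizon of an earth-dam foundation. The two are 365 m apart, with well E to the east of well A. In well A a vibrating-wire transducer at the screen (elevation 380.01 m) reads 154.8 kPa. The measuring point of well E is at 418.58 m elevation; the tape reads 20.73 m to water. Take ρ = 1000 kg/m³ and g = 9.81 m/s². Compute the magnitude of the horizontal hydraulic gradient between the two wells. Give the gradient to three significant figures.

i ≈ 0.00564

Pressure head at well A: ψ = P/(ρg) = 154.8×1000 / (1000 × 9.81) = 15.78 m.
Total head at well A: h = z + ψ = 380.01 + 15.78 = 395.79 m.
Total head at well E: h = 418.58 − 20.73 = 397.85 m.
Head difference: h(well A) − h(well E) = 395.79 − 397.85 = -2.06 m.
Hydraulic gradient: i = |Δh| / L = 2.06 / 365 = 0.00564.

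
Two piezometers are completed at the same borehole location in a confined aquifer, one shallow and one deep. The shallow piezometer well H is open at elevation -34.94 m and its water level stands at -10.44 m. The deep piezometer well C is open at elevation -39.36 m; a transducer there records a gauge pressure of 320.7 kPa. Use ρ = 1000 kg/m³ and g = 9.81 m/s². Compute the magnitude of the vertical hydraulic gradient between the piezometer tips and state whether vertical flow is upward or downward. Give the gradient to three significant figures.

Total head at well H: h = -10.44 m (water level in the standpipe).
Pressure head at well C: ψ = P/(ρg) = 320.7×1000 / (1000 × 9.81) = 32.69 m.
Total head at well C: h = z + ψ = -39.36 + 32.69 = -6.67 m.
Δh = h(well H) − h(well C) = -10.44 − (-6.67) = -3.77 m.
Vertical separation Δz = -34.94 − (-39.36) = 4.42 m.
|i_v| = |Δh| / Δz = 3.77 / 4.42 = 0.853.
Head is higher in the deep piezometer, so vertical flow is upward (discharge condition).

|i_v| ≈ 0.853; vertical flow is upward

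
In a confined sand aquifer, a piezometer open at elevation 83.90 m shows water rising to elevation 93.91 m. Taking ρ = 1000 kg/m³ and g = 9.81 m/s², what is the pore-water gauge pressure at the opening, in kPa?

P ≈ 98.2 kPa

Pressure head ψ = h − z = 93.91 − 83.90 = 10.01 m.
P = ρgψ = 1000 × 9.81 × 10.01 = 98198 Pa ≈ 98.2 kPa.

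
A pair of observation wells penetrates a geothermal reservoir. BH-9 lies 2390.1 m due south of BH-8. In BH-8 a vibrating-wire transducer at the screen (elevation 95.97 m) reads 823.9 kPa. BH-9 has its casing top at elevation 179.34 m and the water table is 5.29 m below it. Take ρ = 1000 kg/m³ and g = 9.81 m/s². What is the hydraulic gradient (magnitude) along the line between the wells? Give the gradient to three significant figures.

i ≈ 0.00247

Pressure head at BH-8: ψ = P/(ρg) = 823.9×1000 / (1000 × 9.81) = 83.99 m.
Total head at BH-8: h = z + ψ = 95.97 + 83.99 = 179.96 m.
Total head at BH-9: h = 179.34 − 5.29 = 174.05 m.
Head difference: h(BH-8) − h(BH-9) = 179.96 − 174.05 = 5.91 m.
Hydraulic gradient: i = |Δh| / L = 5.91 / 2390.1 = 0.00247.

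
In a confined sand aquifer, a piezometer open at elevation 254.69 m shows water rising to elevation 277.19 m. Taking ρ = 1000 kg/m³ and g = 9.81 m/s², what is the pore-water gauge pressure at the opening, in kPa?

P ≈ 221 kPa

Pressure head ψ = h − z = 277.19 − 254.69 = 22.50 m.
P = ρgψ = 1000 × 9.81 × 22.50 = 220725 Pa ≈ 221 kPa.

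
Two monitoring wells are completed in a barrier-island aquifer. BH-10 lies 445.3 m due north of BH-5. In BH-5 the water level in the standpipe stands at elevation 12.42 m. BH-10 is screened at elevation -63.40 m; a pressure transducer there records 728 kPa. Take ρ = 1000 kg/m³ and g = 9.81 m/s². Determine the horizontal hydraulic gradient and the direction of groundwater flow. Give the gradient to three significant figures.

Total head at BH-5: h = 12.42 m (water level in the piezometer is the total head).
Pressure head at BH-10: ψ = P/(ρg) = 728×1000 / (1000 × 9.81) = 74.21 m.
Total head at BH-10: h = z + ψ = -63.40 + 74.21 = 10.81 m.
Head difference: h(BH-5) − h(BH-10) = 12.42 − 10.81 = 1.61 m.
Hydraulic gradient: i = |Δh| / L = 1.61 / 445.3 = 0.00362.
Flow is from higher to lower head: from BH-5 toward BH-10, i.e. toward the north.

i ≈ 0.00362; groundwater flows toward the north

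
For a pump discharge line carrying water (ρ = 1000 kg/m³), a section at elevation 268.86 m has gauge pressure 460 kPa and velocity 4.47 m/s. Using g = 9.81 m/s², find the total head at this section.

h ≈ 316.77 m

Pressure head ψ = P/(ρg) = 460×1000 / (1000 × 9.81) = 46.89 m.
Velocity head = v²/(2g) = 4.47² / (2 × 9.81) = 1.018 m.
h = z + ψ + v²/(2g) = 268.86 + 46.89 + 1.018 = 316.77 m.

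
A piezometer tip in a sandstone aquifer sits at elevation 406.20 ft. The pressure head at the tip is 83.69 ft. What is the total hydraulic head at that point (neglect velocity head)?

h ≈ 489.89 ft

h = z + ψ = 406.20 + 83.69 = 489.89 ft.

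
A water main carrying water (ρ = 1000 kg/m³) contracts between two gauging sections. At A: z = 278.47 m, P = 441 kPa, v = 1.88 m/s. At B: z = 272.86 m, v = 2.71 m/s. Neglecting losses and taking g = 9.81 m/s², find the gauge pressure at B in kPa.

P₂ ≈ 494 kPa

Pressure head at A: ψ₁ = P₁/(ρg) = 441×1000 / (1000 × 9.81) = 44.95 m.
Velocity heads: v₁²/2g = 1.88²/19.62 = 0.180 m; v₂²/2g = 2.71²/19.62 = 0.374 m.
Total head H = z₁ + ψ₁ + v₁²/2g = 278.47 + 44.95 + 0.180 = 323.60 m.
ψ₂ = H − z₂ − v₂²/2g = 323.60 − 272.86 − 0.374 = 50.37 m.
P₂ = ρgψ₂ = 1000 × 9.81 × 50.37 ≈ 494 kPa.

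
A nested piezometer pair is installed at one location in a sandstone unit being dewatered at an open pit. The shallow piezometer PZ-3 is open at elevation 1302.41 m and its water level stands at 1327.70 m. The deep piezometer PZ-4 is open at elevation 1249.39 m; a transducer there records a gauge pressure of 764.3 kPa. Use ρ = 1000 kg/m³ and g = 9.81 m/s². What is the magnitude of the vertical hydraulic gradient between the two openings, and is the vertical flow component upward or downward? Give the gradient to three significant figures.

|i_v| ≈ 0.00754; vertical flow is downward

Total head at PZ-3: h = 1327.70 m (water level in the standpipe).
Pressure head at PZ-4: ψ = P/(ρg) = 764.3×1000 / (1000 × 9.81) = 77.91 m.
Total head at PZ-4: h = z + ψ = 1249.39 + 77.91 = 1327.30 m.
Δh = h(PZ-3) − h(PZ-4) = 1327.70 − 1327.30 = 0.40 m.
Vertical separation Δz = 1302.41 − 1249.39 = 53.02 m.
|i_v| = |Δh| / Δz = 0.40 / 53.02 = 0.00754.
Head is higher in the shallow piezometer, so vertical flow is downward (recharge condition).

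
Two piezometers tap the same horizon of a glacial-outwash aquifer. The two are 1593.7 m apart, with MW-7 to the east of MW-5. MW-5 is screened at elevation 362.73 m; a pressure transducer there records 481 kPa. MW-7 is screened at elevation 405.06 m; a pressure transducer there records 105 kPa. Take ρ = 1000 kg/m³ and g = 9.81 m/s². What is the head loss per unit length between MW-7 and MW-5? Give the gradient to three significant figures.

Pressure head at MW-5: ψ = P/(ρg) = 481×1000 / (1000 × 9.81) = 49.03 m.
Total head at MW-5: h = z + ψ = 362.73 + 49.03 = 411.76 m.
Pressure head at MW-7: ψ = P/(ρg) = 105×1000 / (1000 × 9.81) = 10.70 m.
Total head at MW-7: h = z + ψ = 405.06 + 10.70 = 415.76 m.
Head difference: h(MW-5) − h(MW-7) = 411.76 − 415.76 = -4.00 m.
Hydraulic gradient: i = |Δh| / L = 4.00 / 1593.7 = 0.00251.

i ≈ 0.00251 m/m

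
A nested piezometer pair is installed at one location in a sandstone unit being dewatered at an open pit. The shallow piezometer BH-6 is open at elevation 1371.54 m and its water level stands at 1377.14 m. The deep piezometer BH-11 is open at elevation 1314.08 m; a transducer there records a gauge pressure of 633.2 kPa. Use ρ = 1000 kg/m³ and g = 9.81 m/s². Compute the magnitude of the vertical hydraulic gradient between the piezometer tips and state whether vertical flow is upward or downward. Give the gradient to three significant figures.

|i_v| ≈ 0.0259; vertical flow is upward

Total head at BH-6: h = 1377.14 m (water level in the standpipe).
Pressure head at BH-11: ψ = P/(ρg) = 633.2×1000 / (1000 × 9.81) = 64.55 m.
Total head at BH-11: h = z + ψ = 1314.08 + 64.55 = 1378.63 m.
Δh = h(BH-6) − h(BH-11) = 1377.14 − 1378.63 = -1.49 m.
Vertical separation Δz = 1371.54 − 1314.08 = 57.46 m.
|i_v| = |Δh| / Δz = 1.49 / 57.46 = 0.0259.
Head is higher in the deep piezometer, so vertical flow is upward (discharge condition).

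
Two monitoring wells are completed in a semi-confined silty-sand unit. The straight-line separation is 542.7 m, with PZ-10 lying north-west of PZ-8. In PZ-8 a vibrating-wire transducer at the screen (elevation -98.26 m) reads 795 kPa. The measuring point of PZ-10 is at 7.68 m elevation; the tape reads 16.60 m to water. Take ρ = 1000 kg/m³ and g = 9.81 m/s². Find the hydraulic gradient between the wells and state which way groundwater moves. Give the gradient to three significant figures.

Pressure head at PZ-8: ψ = P/(ρg) = 795×1000 / (1000 × 9.81) = 81.04 m.
Total head at PZ-8: h = z + ψ = -98.26 + 81.04 = -17.22 m.
Total head at PZ-10: h = 7.68 − 16.60 = -8.92 m.
Head difference: h(PZ-8) − h(PZ-10) = -17.22 − (-8.92) = -8.30 m.
Hydraulic gradient: i = |Δh| / L = 8.30 / 542.7 = 0.0153.
Flow is from higher to lower head: from PZ-10 toward PZ-8, i.e. toward the south-east.

i ≈ 0.0153; groundwater flows toward the south-east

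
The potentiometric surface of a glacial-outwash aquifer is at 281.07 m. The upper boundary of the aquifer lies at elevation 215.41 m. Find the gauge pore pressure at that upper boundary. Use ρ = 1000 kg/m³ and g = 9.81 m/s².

P ≈ 644 kPa

Pressure head at the aquifer top: ψ = h − z = 281.07 − 215.41 = 65.66 m.
P = ρgψ = 1000 × 9.81 × 65.66 = 644125 Pa ≈ 644 kPa.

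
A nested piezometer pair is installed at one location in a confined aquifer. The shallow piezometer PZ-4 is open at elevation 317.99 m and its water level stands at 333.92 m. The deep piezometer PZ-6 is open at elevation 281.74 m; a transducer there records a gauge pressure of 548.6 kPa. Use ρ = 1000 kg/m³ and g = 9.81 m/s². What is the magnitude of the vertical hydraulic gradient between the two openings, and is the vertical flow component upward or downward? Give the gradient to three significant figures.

|i_v| ≈ 0.103; vertical flow is upward

Total head at PZ-4: h = 333.92 m (water level in the standpipe).
Pressure head at PZ-6: ψ = P/(ρg) = 548.6×1000 / (1000 × 9.81) = 55.92 m.
Total head at PZ-6: h = z + ψ = 281.74 + 55.92 = 337.66 m.
Δh = h(PZ-4) − h(PZ-6) = 333.92 − 337.66 = -3.74 m.
Vertical separation Δz = 317.99 − 281.74 = 36.25 m.
|i_v| = |Δh| / Δz = 3.74 / 36.25 = 0.103.
Head is higher in the deep piezometer, so vertical flow is upward (discharge condition).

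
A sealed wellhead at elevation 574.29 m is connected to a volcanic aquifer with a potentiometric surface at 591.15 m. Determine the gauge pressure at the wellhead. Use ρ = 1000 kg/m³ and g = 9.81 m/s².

P ≈ 165 kPa

Head above the cap: Δh = 591.15 − 574.29 = 16.86 m.
P = ρgΔh = 1000 × 9.81 × 16.86 = 165397 Pa ≈ 165 kPa.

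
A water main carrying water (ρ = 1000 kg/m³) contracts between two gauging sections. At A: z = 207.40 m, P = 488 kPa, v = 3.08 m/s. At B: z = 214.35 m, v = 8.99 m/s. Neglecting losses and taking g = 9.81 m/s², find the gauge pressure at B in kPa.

Pressure head at A: ψ₁ = P₁/(ρg) = 488×1000 / (1000 × 9.81) = 49.75 m.
Velocity heads: v₁²/2g = 3.08²/19.62 = 0.484 m; v₂²/2g = 8.99²/19.62 = 4.119 m.
Total head H = z₁ + ψ₁ + v₁²/2g = 207.40 + 49.75 + 0.484 = 257.63 m.
ψ₂ = H − z₂ − v₂²/2g = 257.63 − 214.35 − 4.119 = 39.16 m.
P₂ = ρgψ₂ = 1000 × 9.81 × 39.16 ≈ 384 kPa.

P₂ ≈ 384 kPa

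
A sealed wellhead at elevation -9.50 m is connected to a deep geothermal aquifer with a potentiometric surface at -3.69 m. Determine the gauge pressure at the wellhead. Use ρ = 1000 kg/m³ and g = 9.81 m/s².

P ≈ 57.0 kPa

Head above the cap: Δh = -3.69 − (-9.50) = 5.81 m.
P = ρgΔh = 1000 × 9.81 × 5.81 = 56996 Pa ≈ 57.0 kPa.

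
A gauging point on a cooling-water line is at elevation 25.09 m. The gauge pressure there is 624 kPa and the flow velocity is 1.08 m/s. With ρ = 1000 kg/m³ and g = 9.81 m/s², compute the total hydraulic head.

h ≈ 88.76 m

Pressure head ψ = P/(ρg) = 624×1000 / (1000 × 9.81) = 63.61 m.
Velocity head = v²/(2g) = 1.08² / (2 × 9.81) = 0.059 m.
h = z + ψ + v²/(2g) = 25.09 + 63.61 + 0.059 = 88.76 m.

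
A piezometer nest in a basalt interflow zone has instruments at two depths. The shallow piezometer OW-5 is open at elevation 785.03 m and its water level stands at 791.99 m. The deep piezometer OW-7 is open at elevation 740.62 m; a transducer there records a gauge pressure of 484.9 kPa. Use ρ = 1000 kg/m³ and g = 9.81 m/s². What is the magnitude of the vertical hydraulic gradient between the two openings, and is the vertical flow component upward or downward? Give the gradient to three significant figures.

|i_v| ≈ 0.0437; vertical flow is downward

Total head at OW-5: h = 791.99 m (water level in the standpipe).
Pressure head at OW-7: ψ = P/(ρg) = 484.9×1000 / (1000 × 9.81) = 49.43 m.
Total head at OW-7: h = z + ψ = 740.62 + 49.43 = 790.05 m.
Δh = h(OW-5) − h(OW-7) = 791.99 − 790.05 = 1.94 m.
Vertical separation Δz = 785.03 − 740.62 = 44.41 m.
|i_v| = |Δh| / Δz = 1.94 / 44.41 = 0.0437.
Head is higher in the shallow piezometer, so vertical flow is downward (recharge condition).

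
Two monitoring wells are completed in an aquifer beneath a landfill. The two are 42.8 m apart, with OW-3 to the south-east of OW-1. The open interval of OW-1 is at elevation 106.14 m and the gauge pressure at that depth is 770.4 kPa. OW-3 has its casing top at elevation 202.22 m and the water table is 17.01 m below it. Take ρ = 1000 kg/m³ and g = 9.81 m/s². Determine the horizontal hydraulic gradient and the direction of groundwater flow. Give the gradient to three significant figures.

i ≈ 0.0126; groundwater flows toward the north-west

Pressure head at OW-1: ψ = P/(ρg) = 770.4×1000 / (1000 × 9.81) = 78.53 m.
Total head at OW-1: h = z + ψ = 106.14 + 78.53 = 184.67 m.
Total head at OW-3: h = 202.22 − 17.01 = 185.21 m.
Head difference: h(OW-1) − h(OW-3) = 184.67 − 185.21 = -0.54 m.
Hydraulic gradient: i = |Δh| / L = 0.54 / 42.8 = 0.0126.
Flow is from higher to lower head: from OW-3 toward OW-1, i.e. toward the north-west.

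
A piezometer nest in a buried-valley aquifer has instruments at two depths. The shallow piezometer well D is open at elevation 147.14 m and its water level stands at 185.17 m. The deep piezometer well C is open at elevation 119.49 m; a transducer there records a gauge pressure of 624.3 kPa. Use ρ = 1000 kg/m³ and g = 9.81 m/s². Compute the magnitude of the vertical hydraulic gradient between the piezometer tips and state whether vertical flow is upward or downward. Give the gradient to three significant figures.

Total head at well D: h = 185.17 m (water level in the standpipe).
Pressure head at well C: ψ = P/(ρg) = 624.3×1000 / (1000 × 9.81) = 63.64 m.
Total head at well C: h = z + ψ = 119.49 + 63.64 = 183.13 m.
Δh = h(well D) − h(well C) = 185.17 − 183.13 = 2.04 m.
Vertical separation Δz = 147.14 − 119.49 = 27.65 m.
|i_v| = |Δh| / Δz = 2.04 / 27.65 = 0.0738.
Head is higher in the shallow piezometer, so vertical flow is downward (recharge condition).

|i_v| ≈ 0.0738; vertical flow is downward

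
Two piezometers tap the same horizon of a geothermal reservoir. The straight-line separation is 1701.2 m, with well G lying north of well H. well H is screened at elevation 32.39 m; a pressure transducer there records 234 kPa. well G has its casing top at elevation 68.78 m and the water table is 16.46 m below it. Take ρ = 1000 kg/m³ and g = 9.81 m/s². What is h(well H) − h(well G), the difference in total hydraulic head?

Pressure head at well H: ψ = P/(ρg) = 234×1000 / (1000 × 9.81) = 23.85 m.
Total head at well H: h = z + ψ = 32.39 + 23.85 = 56.24 m.
Total head at well G: h = 68.78 − 16.46 = 52.32 m.
Head difference: h(well H) − h(well G) = 56.24 − 52.32 = 3.92 m.

Δh ≈ 3.92 m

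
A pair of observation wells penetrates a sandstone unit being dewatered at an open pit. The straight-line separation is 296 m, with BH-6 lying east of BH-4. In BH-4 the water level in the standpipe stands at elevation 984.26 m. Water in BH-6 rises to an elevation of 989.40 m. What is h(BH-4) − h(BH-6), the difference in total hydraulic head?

Δh ≈ -5.14 m

Total head at BH-4: h = 984.26 m (water level in the piezometer is the total head).
Total head at BH-6: h = 989.40 m (water level in the piezometer is the total head).
Head difference: h(BH-4) − h(BH-6) = 984.26 − 989.40 = -5.14 m.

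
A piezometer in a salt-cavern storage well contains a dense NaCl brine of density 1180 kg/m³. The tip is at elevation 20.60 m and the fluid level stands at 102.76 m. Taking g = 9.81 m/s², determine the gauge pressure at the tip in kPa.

Pressure head ψ = h − z = 102.76 − 20.60 = 82.16 m.
P = ρgψ = 1180 × 9.81 × 82.16 = 951068 Pa ≈ 951 kPa.

P ≈ 951 kPa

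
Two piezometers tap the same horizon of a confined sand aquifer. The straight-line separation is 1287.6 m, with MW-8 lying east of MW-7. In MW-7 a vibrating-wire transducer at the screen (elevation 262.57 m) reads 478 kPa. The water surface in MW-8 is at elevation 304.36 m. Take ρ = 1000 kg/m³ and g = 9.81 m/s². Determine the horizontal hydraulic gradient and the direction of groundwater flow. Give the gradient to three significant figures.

i ≈ 0.00539; groundwater flows toward the east

Pressure head at MW-7: ψ = P/(ρg) = 478×1000 / (1000 × 9.81) = 48.73 m.
Total head at MW-7: h = z + ψ = 262.57 + 48.73 = 311.30 m.
Total head at MW-8: h = 304.36 m (water level in the piezometer is the total head).
Head difference: h(MW-7) − h(MW-8) = 311.30 − 304.36 = 6.94 m.
Hydraulic gradient: i = |Δh| / L = 6.94 / 1287.6 = 0.00539.
Flow is from higher to lower head: from MW-7 toward MW-8, i.e. toward the east.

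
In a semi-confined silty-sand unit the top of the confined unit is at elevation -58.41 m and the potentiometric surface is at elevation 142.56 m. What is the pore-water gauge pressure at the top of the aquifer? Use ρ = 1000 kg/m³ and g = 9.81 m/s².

P ≈ 1970 kPa

Pressure head at the aquifer top: ψ = h − z = 142.56 − (-58.41) = 200.97 m.
P = ρgψ = 1000 × 9.81 × 200.97 = 1971516 Pa ≈ 1970 kPa.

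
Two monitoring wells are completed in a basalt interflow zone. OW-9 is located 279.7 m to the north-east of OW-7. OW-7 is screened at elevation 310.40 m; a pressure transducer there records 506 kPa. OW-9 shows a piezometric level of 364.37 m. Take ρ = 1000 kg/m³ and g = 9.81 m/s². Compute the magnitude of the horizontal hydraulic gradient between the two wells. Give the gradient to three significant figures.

Pressure head at OW-7: ψ = P/(ρg) = 506×1000 / (1000 × 9.81) = 51.58 m.
Total head at OW-7: h = z + ψ = 310.40 + 51.58 = 361.98 m.
Total head at OW-9: h = 364.37 m (water level in the piezometer is the total head).
Head difference: h(OW-7) − h(OW-9) = 361.98 − 364.37 = -2.39 m.
Hydraulic gradient: i = |Δh| / L = 2.39 / 279.7 = 0.00854.

i ≈ 0.00854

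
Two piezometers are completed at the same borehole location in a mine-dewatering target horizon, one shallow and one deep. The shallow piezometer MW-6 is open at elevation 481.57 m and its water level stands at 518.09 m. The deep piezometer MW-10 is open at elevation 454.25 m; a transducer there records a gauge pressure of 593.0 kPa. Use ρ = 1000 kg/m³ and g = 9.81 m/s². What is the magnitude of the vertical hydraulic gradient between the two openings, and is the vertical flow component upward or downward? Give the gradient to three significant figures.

|i_v| ≈ 0.124; vertical flow is downward

Total head at MW-6: h = 518.09 m (water level in the standpipe).
Pressure head at MW-10: ψ = P/(ρg) = 593.0×1000 / (1000 × 9.81) = 60.45 m.
Total head at MW-10: h = z + ψ = 454.25 + 60.45 = 514.70 m.
Δh = h(MW-6) − h(MW-10) = 518.09 − 514.70 = 3.39 m.
Vertical separation Δz = 481.57 − 454.25 = 27.32 m.
|i_v| = |Δh| / Δz = 3.39 / 27.32 = 0.124.
Head is higher in the shallow piezometer, so vertical flow is downward (recharge condition).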